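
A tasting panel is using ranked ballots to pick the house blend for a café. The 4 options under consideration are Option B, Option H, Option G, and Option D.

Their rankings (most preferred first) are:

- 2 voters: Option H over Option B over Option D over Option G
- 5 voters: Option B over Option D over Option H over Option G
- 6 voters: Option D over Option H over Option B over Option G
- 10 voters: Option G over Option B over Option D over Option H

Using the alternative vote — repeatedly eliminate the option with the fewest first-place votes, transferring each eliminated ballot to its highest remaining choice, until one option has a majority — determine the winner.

Round 1: Option G 10, Option D 6, Option B 5, Option H 2. Option H has the fewest and is eliminated.
Round 2: Option G 10, Option B 7, Option D 6. Option D has the fewest and is eliminated.
Round 3: Option B 13, Option G 10. Option B has a majority.

Option B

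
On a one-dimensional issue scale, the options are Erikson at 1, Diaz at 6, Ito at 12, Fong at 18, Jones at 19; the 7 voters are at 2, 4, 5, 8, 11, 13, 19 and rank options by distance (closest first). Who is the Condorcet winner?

Diaz

With single-peaked preferences on a line, the Condorcet winner is the candidate closest to the median voter.
The median voter (position 8) is closest to Diaz at 6.
Check: Diaz vs Ito — voters closer to Diaz: 4 of 7.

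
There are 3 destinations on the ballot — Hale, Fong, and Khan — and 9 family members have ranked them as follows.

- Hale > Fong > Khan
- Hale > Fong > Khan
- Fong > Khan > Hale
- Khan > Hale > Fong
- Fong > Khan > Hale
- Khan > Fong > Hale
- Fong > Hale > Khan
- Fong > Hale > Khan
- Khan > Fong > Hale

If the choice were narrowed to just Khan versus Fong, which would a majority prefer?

Fong

Ballots ranking Khan above Fong: 3.
Ballots ranking Fong above Khan: 6.
Fong wins the head-to-head, 6–3.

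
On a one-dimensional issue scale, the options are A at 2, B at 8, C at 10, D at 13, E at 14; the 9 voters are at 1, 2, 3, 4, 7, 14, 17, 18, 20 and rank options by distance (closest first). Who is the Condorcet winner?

B

With single-peaked preferences on a line, the Condorcet winner is the candidate closest to the median voter.
The median voter (position 7) is closest to B at 8.
Check: B vs D — voters closer to B: 5 of 9.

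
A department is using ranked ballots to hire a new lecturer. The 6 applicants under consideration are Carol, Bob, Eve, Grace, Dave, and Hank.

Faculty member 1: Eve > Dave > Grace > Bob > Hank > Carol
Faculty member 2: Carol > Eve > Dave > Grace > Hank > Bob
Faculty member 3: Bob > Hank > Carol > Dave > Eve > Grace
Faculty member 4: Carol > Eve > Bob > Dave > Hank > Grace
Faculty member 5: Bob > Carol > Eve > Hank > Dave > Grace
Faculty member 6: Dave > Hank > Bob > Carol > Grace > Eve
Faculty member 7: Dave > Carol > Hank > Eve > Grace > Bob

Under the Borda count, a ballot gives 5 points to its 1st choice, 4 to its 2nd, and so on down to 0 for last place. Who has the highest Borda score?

Carol

Borda scores:
  Carol: 0 + 5 + 3 + 5 + 4 + 2 + 4 = 23
  Bob: 2 + 0 + 5 + 3 + 5 + 3 + 0 = 18
  Eve: 5 + 4 + 1 + 4 + 3 + 0 + 2 = 19
  Grace: 3 + 2 + 0 + 0 + 0 + 1 + 1 = 7
  Dave: 4 + 3 + 2 + 2 + 1 + 5 + 5 = 22
  Hank: 1 + 1 + 4 + 1 + 2 + 4 + 3 = 16
Carol has the highest total.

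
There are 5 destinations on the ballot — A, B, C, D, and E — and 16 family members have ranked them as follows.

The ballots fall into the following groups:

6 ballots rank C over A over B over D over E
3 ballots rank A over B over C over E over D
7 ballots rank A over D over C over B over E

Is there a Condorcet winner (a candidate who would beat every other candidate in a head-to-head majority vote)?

Yes

Head-to-head results (16 voters total):
A vs B: A wins 16–0.
A vs C: A wins 10–6.
A vs D: A wins 16–0.
A vs E: A wins 16–0.
B vs C: C wins 13–3.
B vs D: B wins 9–7.
B vs E: B wins 16–0.
C vs D: C wins 9–7.
C vs E: C wins 16–0.
D vs E: D wins 13–3.
A beats each rival — B (16–0), C (10–6), D (16–0), E (16–0) — so A is the Condorcet winner.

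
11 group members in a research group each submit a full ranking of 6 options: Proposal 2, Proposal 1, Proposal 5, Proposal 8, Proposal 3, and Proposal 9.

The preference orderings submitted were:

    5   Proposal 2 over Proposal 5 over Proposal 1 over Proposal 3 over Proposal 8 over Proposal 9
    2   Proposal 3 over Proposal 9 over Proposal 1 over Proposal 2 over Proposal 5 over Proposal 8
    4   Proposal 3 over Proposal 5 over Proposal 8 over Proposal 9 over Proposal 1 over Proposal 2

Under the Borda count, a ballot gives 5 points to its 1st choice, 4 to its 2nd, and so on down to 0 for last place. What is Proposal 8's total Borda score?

Borda scores:
  Proposal 2: 5·5 + 2·2 + 4·0 = 29
  Proposal 1: 5·3 + 2·3 + 4·1 = 25
  Proposal 5: 5·4 + 2·1 + 4·4 = 38
  Proposal 8: 5·1 + 2·0 + 4·3 = 17
  Proposal 3: 5·2 + 2·5 + 4·5 = 40
  Proposal 9: 5·0 + 2·4 + 4·2 = 16

17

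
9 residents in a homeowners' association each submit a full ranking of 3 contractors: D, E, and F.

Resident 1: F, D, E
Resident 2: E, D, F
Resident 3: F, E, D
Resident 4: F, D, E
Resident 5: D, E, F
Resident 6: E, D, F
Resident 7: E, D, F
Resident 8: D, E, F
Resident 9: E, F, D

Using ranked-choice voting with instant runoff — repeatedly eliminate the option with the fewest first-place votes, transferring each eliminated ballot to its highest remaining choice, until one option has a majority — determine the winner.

E

Round 1: E 4, F 3, D 2. D has the fewest and is eliminated.
Round 2: E 6, F 3. E has a majority.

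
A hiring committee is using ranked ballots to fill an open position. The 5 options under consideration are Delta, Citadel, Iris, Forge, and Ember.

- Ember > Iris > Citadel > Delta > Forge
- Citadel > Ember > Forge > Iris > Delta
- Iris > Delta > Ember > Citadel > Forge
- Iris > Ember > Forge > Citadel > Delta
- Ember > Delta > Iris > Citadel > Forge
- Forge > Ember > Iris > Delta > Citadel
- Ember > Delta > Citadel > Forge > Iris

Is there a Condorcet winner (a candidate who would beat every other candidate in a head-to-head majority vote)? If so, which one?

Head-to-head results (7 voters total):
Delta vs Citadel: Delta wins 4–3.
Delta vs Iris: Iris wins 5–2.
Delta vs Forge: Delta wins 4–3.
Delta vs Ember: Ember wins 6–1.
Citadel vs Iris: Iris wins 5–2.
Citadel vs Forge: Citadel wins 5–2.
Citadel vs Ember: Ember wins 6–1.
Iris vs Forge: Iris wins 4–3.
Iris vs Ember: Ember wins 5–2.
Forge vs Ember: Ember wins 6–1.
Ember beats each rival — Delta (6–1), Citadel (6–1), Iris (5–2), Forge (6–1) — so Ember is the Condorcet winner.

Ember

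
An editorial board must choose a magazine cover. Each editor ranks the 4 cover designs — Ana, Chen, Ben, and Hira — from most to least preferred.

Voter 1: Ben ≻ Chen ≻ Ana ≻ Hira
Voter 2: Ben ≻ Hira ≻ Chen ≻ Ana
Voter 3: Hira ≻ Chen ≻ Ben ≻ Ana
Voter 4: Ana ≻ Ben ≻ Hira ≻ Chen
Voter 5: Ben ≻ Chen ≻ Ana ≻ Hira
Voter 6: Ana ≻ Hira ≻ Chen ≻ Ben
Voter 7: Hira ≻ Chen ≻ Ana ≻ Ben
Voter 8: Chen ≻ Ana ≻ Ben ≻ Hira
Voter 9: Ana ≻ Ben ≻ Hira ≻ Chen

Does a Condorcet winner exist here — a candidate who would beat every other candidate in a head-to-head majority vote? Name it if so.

Head-to-head results (9 voters total):
Ana vs Chen: Chen wins 6–3.
Ana vs Ben: Ana wins 5–4.
Ana vs Hira: Ana wins 6–3.
Chen vs Ben: Ben wins 5–4.
Chen vs Hira: Hira wins 6–3.
Ben vs Hira: Ben wins 6–3.
No candidate beats all others: Ana beats Ben beats Chen beats Ana, a majority cycle.

There is no Condorcet winner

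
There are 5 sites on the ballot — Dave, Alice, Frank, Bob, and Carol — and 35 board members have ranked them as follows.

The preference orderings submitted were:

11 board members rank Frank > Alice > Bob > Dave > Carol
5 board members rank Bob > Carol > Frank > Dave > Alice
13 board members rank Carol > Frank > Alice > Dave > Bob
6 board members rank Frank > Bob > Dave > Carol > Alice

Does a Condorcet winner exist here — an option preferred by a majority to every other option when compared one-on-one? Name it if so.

Head-to-head results (35 voters total):
Dave vs Alice: Alice wins 24–11.
Dave vs Frank: Frank wins 35–0.
Dave vs Bob: Bob wins 22–13.
Dave vs Carol: Carol wins 18–17.
Alice vs Frank: Frank wins 35–0.
Alice vs Bob: Alice wins 24–11.
Alice vs Carol: Carol wins 24–11.
Frank vs Bob: Frank wins 30–5.
Frank vs Carol: Carol wins 18–17.
Bob vs Carol: Bob wins 22–13.
No candidate beats all others: Alice beats Bob beats Carol beats Alice, a majority cycle.

None — there is no Condorcet winner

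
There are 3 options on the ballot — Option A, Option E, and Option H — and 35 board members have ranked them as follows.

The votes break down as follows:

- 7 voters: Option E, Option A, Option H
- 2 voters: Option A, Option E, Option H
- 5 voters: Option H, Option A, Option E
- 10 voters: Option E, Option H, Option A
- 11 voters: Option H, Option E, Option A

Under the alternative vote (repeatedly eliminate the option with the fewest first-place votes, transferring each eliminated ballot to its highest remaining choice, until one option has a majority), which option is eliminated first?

Round 1: Option E 17, Option H 16, Option A 2. Option A has the fewest and is eliminated.
Round 2: Option E 19, Option H 16. Option E has a majority.

Option A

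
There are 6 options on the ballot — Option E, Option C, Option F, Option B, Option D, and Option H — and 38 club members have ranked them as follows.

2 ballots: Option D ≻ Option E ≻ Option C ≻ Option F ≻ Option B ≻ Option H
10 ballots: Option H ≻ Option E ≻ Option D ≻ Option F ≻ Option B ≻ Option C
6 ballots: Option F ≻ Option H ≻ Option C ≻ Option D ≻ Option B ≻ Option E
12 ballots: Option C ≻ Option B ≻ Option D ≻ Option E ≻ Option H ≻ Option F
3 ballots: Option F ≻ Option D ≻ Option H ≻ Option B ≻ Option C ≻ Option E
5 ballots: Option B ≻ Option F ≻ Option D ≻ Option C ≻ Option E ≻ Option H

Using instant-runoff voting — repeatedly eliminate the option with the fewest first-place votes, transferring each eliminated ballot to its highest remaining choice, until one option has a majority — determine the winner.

Round 1: Option C 12, Option H 10, Option F 9, Option B 5, Option D 2, Option E 0. Option E has the fewest and is eliminated.
Round 2: Option C 12, Option H 10, Option F 9, Option B 5, Option D 2. Option D has the fewest and is eliminated.
Round 3: Option C 14, Option H 10, Option F 9, Option B 5. Option B has the fewest and is eliminated.
Round 4: Option C 14, Option F 14, Option H 10. Option H has the fewest and is eliminated.
Round 5: Option F 24, Option C 14. Option F has a majority.

Option F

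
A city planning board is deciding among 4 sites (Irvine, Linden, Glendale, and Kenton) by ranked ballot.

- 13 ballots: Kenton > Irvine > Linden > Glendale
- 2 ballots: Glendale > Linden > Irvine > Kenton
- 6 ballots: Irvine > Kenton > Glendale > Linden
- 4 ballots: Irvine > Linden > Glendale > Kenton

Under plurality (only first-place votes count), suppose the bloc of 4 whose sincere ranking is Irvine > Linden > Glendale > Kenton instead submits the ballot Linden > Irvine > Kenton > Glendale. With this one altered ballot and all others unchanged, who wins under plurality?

Kenton

First-place totals with the altered ballot: Irvine 6, Linden 4, Glendale 2, Kenton 13.
The winner is unchanged: still Kenton.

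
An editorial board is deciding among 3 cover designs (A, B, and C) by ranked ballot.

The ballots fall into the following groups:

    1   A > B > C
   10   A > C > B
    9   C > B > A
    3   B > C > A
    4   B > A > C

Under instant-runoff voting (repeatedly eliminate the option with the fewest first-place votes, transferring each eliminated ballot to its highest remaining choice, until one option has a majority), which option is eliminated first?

Round 1: A 11, C 9, B 7. B has the fewest and is eliminated.
Round 2: A 15, C 12. A has a majority.

B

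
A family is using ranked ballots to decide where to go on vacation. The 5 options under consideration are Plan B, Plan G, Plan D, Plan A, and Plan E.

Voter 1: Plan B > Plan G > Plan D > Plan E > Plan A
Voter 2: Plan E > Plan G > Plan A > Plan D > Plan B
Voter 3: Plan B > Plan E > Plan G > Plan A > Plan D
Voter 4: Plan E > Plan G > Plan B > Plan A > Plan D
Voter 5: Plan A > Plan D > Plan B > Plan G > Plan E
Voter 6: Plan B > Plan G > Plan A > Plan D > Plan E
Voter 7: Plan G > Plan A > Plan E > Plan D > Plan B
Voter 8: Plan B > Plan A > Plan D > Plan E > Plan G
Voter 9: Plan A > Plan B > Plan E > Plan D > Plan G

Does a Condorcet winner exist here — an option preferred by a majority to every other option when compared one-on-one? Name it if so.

Plan B

Head-to-head results (9 voters total):
Plan B vs Plan G: Plan B wins 6–3.
Plan B vs Plan D: Plan B wins 6–3.
Plan B vs Plan A: Plan B wins 5–4.
Plan B vs Plan E: Plan B wins 6–3.
Plan G vs Plan D: Plan G wins 6–3.
Plan G vs Plan A: Plan G wins 6–3.
Plan G vs Plan E: Plan E wins 5–4.
Plan D vs Plan A: Plan A wins 8–1.
Plan D vs Plan E: Plan E wins 5–4.
Plan A vs Plan E: Plan A wins 5–4.
Plan B beats each rival — Plan G (6–3), Plan D (6–3), Plan A (5–4), Plan E (6–3) — so Plan B is the Condorcet winner.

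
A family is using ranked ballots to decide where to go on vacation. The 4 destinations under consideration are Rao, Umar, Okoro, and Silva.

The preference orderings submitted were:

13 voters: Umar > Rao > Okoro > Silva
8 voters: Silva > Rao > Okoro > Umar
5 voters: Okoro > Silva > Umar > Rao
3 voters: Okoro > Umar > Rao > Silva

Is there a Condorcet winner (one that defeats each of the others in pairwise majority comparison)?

No

Head-to-head results (29 voters total):
Rao vs Umar: Umar wins 21–8.
Rao vs Okoro: Rao wins 21–8.
Rao vs Silva: Rao wins 16–13.
Umar vs Okoro: Okoro wins 16–13.
Umar vs Silva: Umar wins 16–13.
Okoro vs Silva: Okoro wins 21–8.
No candidate beats all others: Rao beats Okoro beats Umar beats Rao, a majority cycle.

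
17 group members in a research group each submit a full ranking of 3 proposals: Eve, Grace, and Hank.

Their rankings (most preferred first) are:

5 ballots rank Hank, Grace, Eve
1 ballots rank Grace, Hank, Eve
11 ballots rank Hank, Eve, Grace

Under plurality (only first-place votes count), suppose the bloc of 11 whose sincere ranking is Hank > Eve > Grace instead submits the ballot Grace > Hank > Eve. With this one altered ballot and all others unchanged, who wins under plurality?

First-place totals with the altered ballot: Eve 0, Grace 12, Hank 5.
The switch changes the winner from Hank to Grace.

Grace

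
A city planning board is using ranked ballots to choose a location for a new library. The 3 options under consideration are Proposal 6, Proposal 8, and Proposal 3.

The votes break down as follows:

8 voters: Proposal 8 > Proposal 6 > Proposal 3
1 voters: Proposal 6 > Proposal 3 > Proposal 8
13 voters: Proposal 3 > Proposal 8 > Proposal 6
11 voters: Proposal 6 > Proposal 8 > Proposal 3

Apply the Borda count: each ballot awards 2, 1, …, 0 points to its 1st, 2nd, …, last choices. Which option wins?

Borda scores:
  Proposal 6: 8·1 + 2 + 13·0 + 11·2 = 32
  Proposal 8: 8·2 + 0 + 13·1 + 11·1 = 40
  Proposal 3: 8·0 + 1 + 13·2 + 11·0 = 27
Proposal 8 has the highest total.

Proposal 8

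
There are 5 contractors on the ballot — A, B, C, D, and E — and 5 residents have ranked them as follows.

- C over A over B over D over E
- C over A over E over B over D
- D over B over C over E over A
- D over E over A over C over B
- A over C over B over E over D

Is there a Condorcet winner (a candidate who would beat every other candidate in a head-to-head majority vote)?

Head-to-head results (5 voters total):
A vs B: A wins 4–1.
A vs C: C wins 3–2.
A vs D: A wins 3–2.
A vs E: A wins 3–2.
B vs C: C wins 4–1.
B vs D: B wins 3–2.
B vs E: B wins 3–2.
C vs D: C wins 3–2.
C vs E: C wins 4–1.
D vs E: D wins 3–2.
C beats each rival — A (3–2), B (4–1), D (3–2), E (4–1) — so C is the Condorcet winner.

Yes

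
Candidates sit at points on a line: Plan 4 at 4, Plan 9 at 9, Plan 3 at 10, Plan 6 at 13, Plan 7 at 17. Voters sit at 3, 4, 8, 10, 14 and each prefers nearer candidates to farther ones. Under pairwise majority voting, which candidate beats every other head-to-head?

With single-peaked preferences on a line, the Condorcet winner is the candidate closest to the median voter.
The median voter (position 8) is closest to Plan 9 at 9.
Check: Plan 9 vs Plan 7 — voters closer to Plan 9: 4 of 5.

Plan 9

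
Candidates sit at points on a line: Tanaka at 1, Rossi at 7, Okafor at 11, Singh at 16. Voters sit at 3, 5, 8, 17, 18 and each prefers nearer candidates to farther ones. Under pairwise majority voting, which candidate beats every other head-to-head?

With single-peaked preferences on a line, the Condorcet winner is the candidate closest to the median voter.
The median voter (position 8) is closest to Rossi at 7.
Check: Rossi vs Tanaka — voters closer to Rossi: 4 of 5.

Rossi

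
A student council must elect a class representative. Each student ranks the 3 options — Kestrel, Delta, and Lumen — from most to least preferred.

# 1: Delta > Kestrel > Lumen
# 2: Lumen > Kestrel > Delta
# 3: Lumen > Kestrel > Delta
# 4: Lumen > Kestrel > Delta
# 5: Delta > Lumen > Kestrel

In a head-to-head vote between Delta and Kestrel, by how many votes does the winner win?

Ballots ranking Delta above Kestrel: 2.
Ballots ranking Kestrel above Delta: 3.
Kestrel wins 3–2, a margin of 1.

1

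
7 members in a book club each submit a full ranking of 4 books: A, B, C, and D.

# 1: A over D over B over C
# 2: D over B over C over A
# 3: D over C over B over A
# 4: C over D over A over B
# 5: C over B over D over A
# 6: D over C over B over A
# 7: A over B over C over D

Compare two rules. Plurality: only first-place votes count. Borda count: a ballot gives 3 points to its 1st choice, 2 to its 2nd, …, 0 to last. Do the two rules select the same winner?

Plurality first-place counts: A 2, B 0, C 2, D 3 → D.
Borda totals: A 7, B 9, C 12, D 14 → D.
The two rules agree on D.

Yes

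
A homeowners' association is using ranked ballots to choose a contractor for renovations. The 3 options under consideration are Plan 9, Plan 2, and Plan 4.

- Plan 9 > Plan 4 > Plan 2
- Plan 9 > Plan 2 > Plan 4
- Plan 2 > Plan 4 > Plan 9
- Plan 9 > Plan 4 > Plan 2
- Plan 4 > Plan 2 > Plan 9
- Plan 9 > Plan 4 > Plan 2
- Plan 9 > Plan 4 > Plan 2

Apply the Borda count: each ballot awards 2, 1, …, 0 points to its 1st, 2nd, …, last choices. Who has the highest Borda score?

Plan 9

Borda scores:
  Plan 9: 2 + 2 + 0 + 2 + 0 + 2 + 2 = 10
  Plan 2: 0 + 1 + 2 + 0 + 1 + 0 + 0 = 4
  Plan 4: 1 + 0 + 1 + 1 + 2 + 1 + 1 = 7
Plan 9 has the highest total.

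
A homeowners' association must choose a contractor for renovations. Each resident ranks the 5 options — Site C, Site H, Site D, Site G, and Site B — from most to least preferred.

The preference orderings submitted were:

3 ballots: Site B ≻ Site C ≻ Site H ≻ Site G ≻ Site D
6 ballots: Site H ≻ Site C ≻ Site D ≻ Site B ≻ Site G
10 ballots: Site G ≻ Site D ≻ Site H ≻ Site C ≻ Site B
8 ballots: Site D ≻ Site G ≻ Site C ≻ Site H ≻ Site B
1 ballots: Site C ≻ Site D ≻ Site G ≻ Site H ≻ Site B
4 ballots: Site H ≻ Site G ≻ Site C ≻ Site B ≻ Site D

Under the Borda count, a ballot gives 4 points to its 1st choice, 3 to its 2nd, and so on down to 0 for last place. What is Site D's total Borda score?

Borda scores:
  Site C: 3·3 + 6·3 + 10·1 + 8·2 + 4 + 4·2 = 65
  Site H: 3·2 + 6·4 + 10·2 + 8·1 + 1 + 4·4 = 75
  Site D: 3·0 + 6·2 + 10·3 + 8·4 + 3 + 4·0 = 77
  Site G: 3·1 + 6·0 + 10·4 + 8·3 + 2 + 4·3 = 81
  Site B: 3·4 + 6·1 + 10·0 + 8·0 + 0 + 4·1 = 22

77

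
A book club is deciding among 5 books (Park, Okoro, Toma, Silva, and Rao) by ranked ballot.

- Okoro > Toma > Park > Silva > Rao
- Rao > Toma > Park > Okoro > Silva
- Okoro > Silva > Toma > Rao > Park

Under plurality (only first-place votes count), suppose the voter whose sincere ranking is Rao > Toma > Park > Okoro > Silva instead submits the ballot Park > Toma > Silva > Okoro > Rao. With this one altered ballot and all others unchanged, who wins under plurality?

Okoro

First-place totals with the altered ballot: Park 1, Okoro 2, Toma 0, Silva 0, Rao 0.
The winner is unchanged: still Okoro.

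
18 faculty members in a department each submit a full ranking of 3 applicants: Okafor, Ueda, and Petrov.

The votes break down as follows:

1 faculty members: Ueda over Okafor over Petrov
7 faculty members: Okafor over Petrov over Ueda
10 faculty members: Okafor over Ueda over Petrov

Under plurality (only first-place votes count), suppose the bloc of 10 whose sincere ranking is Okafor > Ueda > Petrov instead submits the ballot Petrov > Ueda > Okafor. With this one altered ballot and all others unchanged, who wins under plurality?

First-place totals with the altered ballot: Okafor 7, Ueda 1, Petrov 10.
The switch changes the winner from Okafor to Petrov.

Petrov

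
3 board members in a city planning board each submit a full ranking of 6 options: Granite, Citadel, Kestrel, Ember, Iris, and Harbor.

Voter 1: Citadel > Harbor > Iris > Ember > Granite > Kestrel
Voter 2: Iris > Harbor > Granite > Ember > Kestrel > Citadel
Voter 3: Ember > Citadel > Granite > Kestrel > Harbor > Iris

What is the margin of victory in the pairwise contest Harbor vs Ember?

Ballots ranking Harbor above Ember: 2.
Ballots ranking Ember above Harbor: 1.
Harbor wins 2–1, a margin of 1.

1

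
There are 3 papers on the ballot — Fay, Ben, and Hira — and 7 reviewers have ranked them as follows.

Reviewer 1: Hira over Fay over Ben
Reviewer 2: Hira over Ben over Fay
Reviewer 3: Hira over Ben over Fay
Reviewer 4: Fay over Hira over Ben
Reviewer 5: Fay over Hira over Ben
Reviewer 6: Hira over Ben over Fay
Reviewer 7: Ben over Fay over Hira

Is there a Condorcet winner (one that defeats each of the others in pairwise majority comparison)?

Head-to-head results (7 voters total):
Fay vs Ben: Ben wins 4–3.
Fay vs Hira: Hira wins 4–3.
Ben vs Hira: Hira wins 6–1.
Hira beats each rival — Fay (4–3), Ben (6–1) — so Hira is the Condorcet winner.

Yes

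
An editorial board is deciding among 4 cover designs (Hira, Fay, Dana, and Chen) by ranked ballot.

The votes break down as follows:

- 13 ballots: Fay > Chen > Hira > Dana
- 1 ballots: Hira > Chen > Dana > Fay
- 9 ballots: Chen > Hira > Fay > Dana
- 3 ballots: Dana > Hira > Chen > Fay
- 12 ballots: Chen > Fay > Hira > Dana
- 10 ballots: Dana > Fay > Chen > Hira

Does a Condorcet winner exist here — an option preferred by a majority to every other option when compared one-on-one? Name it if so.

Chen

Head-to-head results (48 voters total):
Hira vs Fay: Fay wins 35–13.
Hira vs Dana: Hira wins 35–13.
Hira vs Chen: Chen wins 44–4.
Fay vs Dana: Fay wins 34–14.
Fay vs Chen: Chen wins 25–23.
Dana vs Chen: Chen wins 35–13.
Chen beats each rival — Hira (44–4), Fay (25–23), Dana (35–13) — so Chen is the Condorcet winner.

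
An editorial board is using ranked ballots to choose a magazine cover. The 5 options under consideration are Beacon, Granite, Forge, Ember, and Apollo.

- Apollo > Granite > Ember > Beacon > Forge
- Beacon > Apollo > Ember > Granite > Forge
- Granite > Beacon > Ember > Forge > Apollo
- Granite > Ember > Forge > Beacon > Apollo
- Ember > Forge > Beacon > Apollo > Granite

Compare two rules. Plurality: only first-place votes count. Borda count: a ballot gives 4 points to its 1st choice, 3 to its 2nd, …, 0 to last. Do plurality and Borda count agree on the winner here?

Plurality first-place counts: Beacon 1, Granite 2, Forge 0, Ember 1, Apollo 1 → Granite.
Borda totals: Beacon 11, Granite 12, Forge 6, Ember 13, Apollo 8 → Ember.
The two rules disagree: plurality picks Granite, Borda picks Ember.

No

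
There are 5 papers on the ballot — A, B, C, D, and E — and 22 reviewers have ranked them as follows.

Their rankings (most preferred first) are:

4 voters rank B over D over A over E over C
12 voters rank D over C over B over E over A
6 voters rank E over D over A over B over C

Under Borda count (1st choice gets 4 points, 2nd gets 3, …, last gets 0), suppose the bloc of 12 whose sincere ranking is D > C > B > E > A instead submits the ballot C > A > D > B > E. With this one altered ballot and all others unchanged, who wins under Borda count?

Borda totals with the altered ballot: A 56, B 34, C 48, D 54, E 28.
The switch changes the winner from D to A.

A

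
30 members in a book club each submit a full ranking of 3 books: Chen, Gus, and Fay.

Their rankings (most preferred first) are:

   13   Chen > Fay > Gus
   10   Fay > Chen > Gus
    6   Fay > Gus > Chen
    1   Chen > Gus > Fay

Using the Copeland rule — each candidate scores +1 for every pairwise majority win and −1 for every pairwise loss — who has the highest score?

Fay

Pairwise results:
  Chen vs Gus: Chen wins 24–6.
  Chen vs Fay: Fay wins 16–14.
  Gus vs Fay: Fay wins 29–1.
Copeland scores (wins − losses):
  Chen: 1 − 1 = 0
  Gus: 0 − 2 = -2
  Fay: 2 − 0 = 2
Fay has the best Copeland score.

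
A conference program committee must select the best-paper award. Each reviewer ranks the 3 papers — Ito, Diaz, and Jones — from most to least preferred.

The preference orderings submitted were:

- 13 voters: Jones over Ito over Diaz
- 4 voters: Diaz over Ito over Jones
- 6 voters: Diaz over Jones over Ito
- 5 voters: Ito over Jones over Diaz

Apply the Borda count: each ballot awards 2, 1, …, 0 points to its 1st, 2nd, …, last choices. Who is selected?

Borda scores:
  Ito: 13·1 + 4·1 + 6·0 + 5·2 = 27
  Diaz: 13·0 + 4·2 + 6·2 + 5·0 = 20
  Jones: 13·2 + 4·0 + 6·1 + 5·1 = 37
Jones has the highest total.

Jones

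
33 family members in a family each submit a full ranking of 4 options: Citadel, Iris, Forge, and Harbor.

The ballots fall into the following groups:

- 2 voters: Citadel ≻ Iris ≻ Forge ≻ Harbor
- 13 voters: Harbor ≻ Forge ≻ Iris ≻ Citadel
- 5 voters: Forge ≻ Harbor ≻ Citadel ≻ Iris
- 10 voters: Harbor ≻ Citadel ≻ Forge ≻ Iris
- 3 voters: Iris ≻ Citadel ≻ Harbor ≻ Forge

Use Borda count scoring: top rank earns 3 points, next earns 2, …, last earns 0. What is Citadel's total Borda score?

37

Borda scores:
  Citadel: 2·3 + 13·0 + 5·1 + 10·2 + 3·2 = 37
  Iris: 2·2 + 13·1 + 5·0 + 10·0 + 3·3 = 26
  Forge: 2·1 + 13·2 + 5·3 + 10·1 + 3·0 = 53
  Harbor: 2·0 + 13·3 + 5·2 + 10·3 + 3·1 = 82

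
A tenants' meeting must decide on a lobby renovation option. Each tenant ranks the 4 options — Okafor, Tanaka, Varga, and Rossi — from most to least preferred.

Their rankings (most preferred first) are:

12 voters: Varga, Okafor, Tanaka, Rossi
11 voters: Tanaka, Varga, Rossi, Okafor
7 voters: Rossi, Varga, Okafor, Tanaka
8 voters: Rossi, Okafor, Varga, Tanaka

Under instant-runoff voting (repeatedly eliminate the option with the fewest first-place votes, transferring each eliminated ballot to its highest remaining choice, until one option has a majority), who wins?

Round 1: Rossi 15, Varga 12, Tanaka 11, Okafor 0. Okafor has the fewest and is eliminated.
Round 2: Rossi 15, Varga 12, Tanaka 11. Tanaka has the fewest and is eliminated.
Round 3: Varga 23, Rossi 15. Varga has a majority.

Varga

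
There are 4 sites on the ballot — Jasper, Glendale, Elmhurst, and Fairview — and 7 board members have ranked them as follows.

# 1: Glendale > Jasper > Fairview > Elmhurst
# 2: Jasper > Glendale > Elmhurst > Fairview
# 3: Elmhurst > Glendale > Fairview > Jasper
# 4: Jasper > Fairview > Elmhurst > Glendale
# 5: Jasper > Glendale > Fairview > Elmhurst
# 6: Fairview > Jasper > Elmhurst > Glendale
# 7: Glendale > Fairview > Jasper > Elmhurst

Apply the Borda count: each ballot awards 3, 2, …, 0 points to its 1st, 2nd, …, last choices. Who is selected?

Jasper

Borda scores:
  Jasper: 2 + 3 + 0 + 3 + 3 + 2 + 1 = 14
  Glendale: 3 + 2 + 2 + 0 + 2 + 0 + 3 = 12
  Elmhurst: 0 + 1 + 3 + 1 + 0 + 1 + 0 = 6
  Fairview: 1 + 0 + 1 + 2 + 1 + 3 + 2 = 10
Jasper has the highest total.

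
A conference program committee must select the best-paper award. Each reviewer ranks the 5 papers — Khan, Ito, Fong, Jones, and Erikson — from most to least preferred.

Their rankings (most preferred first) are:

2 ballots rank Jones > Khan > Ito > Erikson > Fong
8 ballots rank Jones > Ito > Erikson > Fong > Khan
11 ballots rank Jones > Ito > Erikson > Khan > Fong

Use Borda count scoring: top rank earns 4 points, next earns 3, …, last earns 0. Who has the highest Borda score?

Jones

Borda scores:
  Khan: 2·3 + 8·0 + 11·1 = 17
  Ito: 2·2 + 8·3 + 11·3 = 61
  Fong: 2·0 + 8·1 + 11·0 = 8
  Jones: 2·4 + 8·4 + 11·4 = 84
  Erikson: 2·1 + 8·2 + 11·2 = 40
Jones has the highest total.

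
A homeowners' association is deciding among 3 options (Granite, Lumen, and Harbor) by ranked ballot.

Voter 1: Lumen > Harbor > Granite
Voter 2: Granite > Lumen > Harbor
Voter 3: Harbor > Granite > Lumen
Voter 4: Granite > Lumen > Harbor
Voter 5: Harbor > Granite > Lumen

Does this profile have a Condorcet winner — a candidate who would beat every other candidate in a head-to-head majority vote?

Head-to-head results (5 voters total):
Granite vs Lumen: Granite wins 4–1.
Granite vs Harbor: Harbor wins 3–2.
Lumen vs Harbor: Lumen wins 3–2.
No candidate beats all others: Granite beats Lumen beats Harbor beats Granite, a majority cycle.

No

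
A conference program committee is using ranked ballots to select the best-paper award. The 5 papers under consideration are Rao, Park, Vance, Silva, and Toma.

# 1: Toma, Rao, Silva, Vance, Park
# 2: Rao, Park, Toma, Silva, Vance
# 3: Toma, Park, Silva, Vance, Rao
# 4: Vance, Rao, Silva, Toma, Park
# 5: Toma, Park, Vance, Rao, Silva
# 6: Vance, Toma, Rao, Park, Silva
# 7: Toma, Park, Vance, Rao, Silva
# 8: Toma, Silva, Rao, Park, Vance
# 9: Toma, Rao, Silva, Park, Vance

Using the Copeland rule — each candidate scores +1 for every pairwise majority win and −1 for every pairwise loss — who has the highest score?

Pairwise results:
  Rao vs Park: Rao wins 6–3.
  Rao vs Vance: Vance wins 5–4.
  Rao vs Silva: Rao wins 7–2.
  Rao vs Toma: Toma wins 7–2.
  Park vs Vance: Park wins 6–3.
  Park vs Silva: Park wins 5–4.
  Park vs Toma: Toma wins 8–1.
  Vance vs Silva: Silva wins 5–4.
  Vance vs Toma: Toma wins 7–2.
  Silva vs Toma: Toma wins 8–1.
Copeland scores (wins − losses):
  Rao: 2 − 2 = 0
  Park: 2 − 2 = 0
  Vance: 1 − 3 = -2
  Silva: 1 − 3 = -2
  Toma: 4 − 0 = 4
Toma has the best Copeland score.

Toma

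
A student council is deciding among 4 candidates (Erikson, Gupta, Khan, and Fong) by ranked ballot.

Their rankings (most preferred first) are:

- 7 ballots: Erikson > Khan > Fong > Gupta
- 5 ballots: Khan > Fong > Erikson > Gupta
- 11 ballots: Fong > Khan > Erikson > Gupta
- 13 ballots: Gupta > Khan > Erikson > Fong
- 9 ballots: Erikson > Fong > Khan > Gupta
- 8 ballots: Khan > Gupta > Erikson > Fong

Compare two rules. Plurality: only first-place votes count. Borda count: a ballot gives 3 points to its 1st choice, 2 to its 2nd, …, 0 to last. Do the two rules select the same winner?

Plurality first-place counts: Erikson 16, Gupta 13, Khan 13, Fong 11 → Erikson.
Borda totals: Erikson 85, Gupta 55, Khan 110, Fong 68 → Khan.
The two rules disagree: plurality picks Erikson, Borda picks Khan.

No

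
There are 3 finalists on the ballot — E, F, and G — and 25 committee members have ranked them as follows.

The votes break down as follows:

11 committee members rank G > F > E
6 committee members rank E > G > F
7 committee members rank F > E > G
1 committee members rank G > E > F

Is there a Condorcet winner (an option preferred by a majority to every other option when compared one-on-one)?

Head-to-head results (25 voters total):
E vs F: F wins 18–7.
E vs G: E wins 13–12.
F vs G: G wins 18–7.
No candidate beats all others: E beats G beats F beats E, a majority cycle.

No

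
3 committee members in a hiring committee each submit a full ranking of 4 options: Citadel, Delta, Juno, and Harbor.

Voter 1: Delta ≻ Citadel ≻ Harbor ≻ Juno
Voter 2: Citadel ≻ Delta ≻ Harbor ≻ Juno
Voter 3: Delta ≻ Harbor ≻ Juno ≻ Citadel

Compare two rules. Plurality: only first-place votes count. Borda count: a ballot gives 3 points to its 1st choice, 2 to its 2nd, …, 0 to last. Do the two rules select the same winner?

Plurality first-place counts: Citadel 1, Delta 2, Juno 0, Harbor 0 → Delta.
Borda totals: Citadel 5, Delta 8, Juno 1, Harbor 4 → Delta.
The two rules agree on Delta.

Yes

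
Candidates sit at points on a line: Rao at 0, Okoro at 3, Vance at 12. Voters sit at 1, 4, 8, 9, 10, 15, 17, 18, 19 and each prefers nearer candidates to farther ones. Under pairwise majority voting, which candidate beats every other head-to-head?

With single-peaked preferences on a line, the Condorcet winner is the candidate closest to the median voter.
The median voter (position 10) is closest to Vance at 12.
Check: Vance vs Rao — voters closer to Vance: 7 of 9.

Vance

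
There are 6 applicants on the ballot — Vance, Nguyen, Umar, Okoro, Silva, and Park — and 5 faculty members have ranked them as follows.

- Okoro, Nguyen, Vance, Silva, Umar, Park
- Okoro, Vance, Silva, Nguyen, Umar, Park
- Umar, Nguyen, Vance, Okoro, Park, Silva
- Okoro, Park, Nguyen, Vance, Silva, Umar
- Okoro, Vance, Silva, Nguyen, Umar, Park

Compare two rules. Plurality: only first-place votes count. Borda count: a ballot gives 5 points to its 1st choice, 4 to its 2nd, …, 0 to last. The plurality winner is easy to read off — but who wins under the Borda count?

Okoro

Plurality first-place counts: Vance 0, Nguyen 0, Umar 1, Okoro 4, Silva 0, Park 0 → Okoro.
Borda totals: Vance 16, Nguyen 15, Umar 8, Okoro 22, Silva 9, Park 5 → Okoro.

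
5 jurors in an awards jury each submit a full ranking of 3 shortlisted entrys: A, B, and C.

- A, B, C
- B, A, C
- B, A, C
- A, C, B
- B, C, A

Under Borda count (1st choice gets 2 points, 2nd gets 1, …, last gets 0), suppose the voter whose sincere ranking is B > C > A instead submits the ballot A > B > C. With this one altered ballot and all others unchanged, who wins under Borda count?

A

Borda totals with the altered ballot: A 8, B 6, C 1.
The switch changes the winner from B to A.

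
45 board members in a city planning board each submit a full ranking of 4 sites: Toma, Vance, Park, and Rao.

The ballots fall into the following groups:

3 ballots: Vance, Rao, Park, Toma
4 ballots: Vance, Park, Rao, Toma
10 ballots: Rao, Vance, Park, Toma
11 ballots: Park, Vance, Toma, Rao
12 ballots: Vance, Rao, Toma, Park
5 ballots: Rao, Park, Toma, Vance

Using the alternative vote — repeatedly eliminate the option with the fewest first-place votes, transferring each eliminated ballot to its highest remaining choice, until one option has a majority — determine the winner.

Vance

Round 1: Vance 19, Rao 15, Park 11, Toma 0. Toma has the fewest and is eliminated.
Round 2: Vance 19, Rao 15, Park 11. Park has the fewest and is eliminated.
Round 3: Vance 30, Rao 15. Vance has a majority.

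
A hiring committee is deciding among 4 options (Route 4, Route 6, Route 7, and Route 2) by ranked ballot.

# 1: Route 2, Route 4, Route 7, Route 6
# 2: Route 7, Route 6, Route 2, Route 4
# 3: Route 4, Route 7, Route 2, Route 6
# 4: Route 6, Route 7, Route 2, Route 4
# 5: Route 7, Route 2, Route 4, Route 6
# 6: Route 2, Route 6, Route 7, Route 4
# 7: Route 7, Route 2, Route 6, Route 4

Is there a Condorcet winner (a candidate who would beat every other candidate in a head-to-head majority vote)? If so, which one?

Route 7

Head-to-head results (7 voters total):
Route 4 vs Route 6: Route 6 wins 4–3.
Route 4 vs Route 7: Route 7 wins 5–2.
Route 4 vs Route 2: Route 2 wins 6–1.
Route 6 vs Route 7: Route 7 wins 5–2.
Route 6 vs Route 2: Route 2 wins 5–2.
Route 7 vs Route 2: Route 7 wins 5–2.
Route 7 beats each rival — Route 4 (5–2), Route 6 (5–2), Route 2 (5–2) — so Route 7 is the Condorcet winner.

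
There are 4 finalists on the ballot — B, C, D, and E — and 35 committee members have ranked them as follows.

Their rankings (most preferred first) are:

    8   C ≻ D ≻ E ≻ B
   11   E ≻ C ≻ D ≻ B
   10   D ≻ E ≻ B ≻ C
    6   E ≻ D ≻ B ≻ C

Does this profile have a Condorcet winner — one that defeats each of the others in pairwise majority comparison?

No

Head-to-head results (35 voters total):
B vs C: C wins 19–16.
B vs D: D wins 35–0.
B vs E: E wins 35–0.
C vs D: C wins 19–16.
C vs E: E wins 27–8.
D vs E: D wins 18–17.
No candidate beats all others: C beats D beats E beats C, a majority cycle.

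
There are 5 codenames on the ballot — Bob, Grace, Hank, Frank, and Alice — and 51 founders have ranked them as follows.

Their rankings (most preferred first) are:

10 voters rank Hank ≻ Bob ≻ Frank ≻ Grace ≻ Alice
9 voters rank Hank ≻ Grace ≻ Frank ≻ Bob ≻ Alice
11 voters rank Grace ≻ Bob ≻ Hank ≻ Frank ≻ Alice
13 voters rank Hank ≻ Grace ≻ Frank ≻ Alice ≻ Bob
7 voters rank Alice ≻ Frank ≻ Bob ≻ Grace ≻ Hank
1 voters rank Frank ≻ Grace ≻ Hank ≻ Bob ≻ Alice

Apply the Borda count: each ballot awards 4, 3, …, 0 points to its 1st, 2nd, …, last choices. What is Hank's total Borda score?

Borda scores:
  Bob: 10·3 + 9·1 + 11·3 + 13·0 + 7·2 + 1 = 87
  Grace: 10·1 + 9·3 + 11·4 + 13·3 + 7·1 + 3 = 130
  Hank: 10·4 + 9·4 + 11·2 + 13·4 + 7·0 + 2 = 152
  Frank: 10·2 + 9·2 + 11·1 + 13·2 + 7·3 + 4 = 100
  Alice: 10·0 + 9·0 + 11·0 + 13·1 + 7·4 + 0 = 41

152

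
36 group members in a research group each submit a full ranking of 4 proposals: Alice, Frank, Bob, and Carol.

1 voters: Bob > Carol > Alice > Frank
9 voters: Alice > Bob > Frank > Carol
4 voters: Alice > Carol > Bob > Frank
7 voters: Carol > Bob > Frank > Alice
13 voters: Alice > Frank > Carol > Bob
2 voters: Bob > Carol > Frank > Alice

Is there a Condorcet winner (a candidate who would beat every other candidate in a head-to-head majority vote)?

Yes

Head-to-head results (36 voters total):
Alice vs Frank: Alice wins 27–9.
Alice vs Bob: Alice wins 26–10.
Alice vs Carol: Alice wins 26–10.
Frank vs Bob: Bob wins 23–13.
Frank vs Carol: Frank wins 22–14.
Bob vs Carol: Carol wins 24–12.
Alice beats each rival — Frank (27–9), Bob (26–10), Carol (26–10) — so Alice is the Condorcet winner.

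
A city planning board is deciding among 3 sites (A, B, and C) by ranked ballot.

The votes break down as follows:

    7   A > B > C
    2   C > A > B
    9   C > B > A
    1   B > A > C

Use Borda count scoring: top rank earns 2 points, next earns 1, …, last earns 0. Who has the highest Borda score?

C

Borda scores:
  A: 7·2 + 2·1 + 9·0 + 1 = 17
  B: 7·1 + 2·0 + 9·1 + 2 = 18
  C: 7·0 + 2·2 + 9·2 + 0 = 22
C has the highest total.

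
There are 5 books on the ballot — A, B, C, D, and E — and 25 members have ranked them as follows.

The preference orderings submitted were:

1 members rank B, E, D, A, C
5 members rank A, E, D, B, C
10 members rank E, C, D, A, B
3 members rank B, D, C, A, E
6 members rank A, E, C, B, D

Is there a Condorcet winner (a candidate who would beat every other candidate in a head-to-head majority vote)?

Head-to-head results (25 voters total):
A vs B: A wins 21–4.
A vs C: C wins 13–12.
A vs D: D wins 14–11.
A vs E: A wins 14–11.
B vs C: C wins 16–9.
B vs D: D wins 15–10.
B vs E: E wins 21–4.
C vs D: C wins 16–9.
C vs E: E wins 22–3.
D vs E: E wins 22–3.
No candidate beats all others: A beats E beats C beats A, a majority cycle.

No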